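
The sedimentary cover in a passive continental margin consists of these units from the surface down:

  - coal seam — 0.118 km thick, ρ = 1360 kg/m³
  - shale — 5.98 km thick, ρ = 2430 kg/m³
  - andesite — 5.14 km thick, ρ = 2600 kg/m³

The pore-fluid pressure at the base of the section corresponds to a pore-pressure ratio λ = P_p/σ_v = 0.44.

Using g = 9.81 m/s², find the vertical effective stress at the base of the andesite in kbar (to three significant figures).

Overburden (lithostatic) stress σ_v:
coal seam: 1360 kg/m³ × 9.81 m/s² × 118 m = 1.574×10^6 Pa = 1.574 MPa
shale: 2430 kg/m³ × 9.81 m/s² × 5980 m = 1.426×10^8 Pa = 142.6 MPa
andesite: 2600 kg/m³ × 9.81 m/s² × 5140 m = 1.311×10^8 Pa = 131.1 MPa
Total = 1.574 + 142.6 + 131.1 = 275.23 MPa
Pore pressure P_p = λ·σ_v = 0.44 × 275.2 MPa = 121.1 MPa
Effective stress σ' = σ_v − P_p = 275.2 − 121.1 = 154.13 MPa = 1.5413 kbar

1.54 kbar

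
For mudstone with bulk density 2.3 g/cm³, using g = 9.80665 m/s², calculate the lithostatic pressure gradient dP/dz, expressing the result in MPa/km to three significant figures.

22.6 MPa/km

dP/dz = ρg = 2300 kg/m³ × 9.80665 m/s² = 22555 Pa/m
= 22555 Pa/m × (1 MPa/km / 1000.0 Pa/m) = 22.555 MPa/km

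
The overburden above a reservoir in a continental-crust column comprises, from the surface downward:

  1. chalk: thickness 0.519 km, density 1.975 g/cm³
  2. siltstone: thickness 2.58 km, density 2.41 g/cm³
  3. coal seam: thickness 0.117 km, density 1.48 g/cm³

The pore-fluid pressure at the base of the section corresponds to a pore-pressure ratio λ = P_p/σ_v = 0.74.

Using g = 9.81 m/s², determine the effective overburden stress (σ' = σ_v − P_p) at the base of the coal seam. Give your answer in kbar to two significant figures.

0.19 kbar

Overburden (lithostatic) stress σ_v:
chalk: 1975 kg/m³ × 9.81 m/s² × 519 m = 1.006×10^7 Pa = 10.06 MPa
siltstone: 2410 kg/m³ × 9.81 m/s² × 2580 m = 6.100×10^7 Pa = 61.00 MPa
coal seam: 1480 kg/m³ × 9.81 m/s² × 117 m = 1.699×10^6 Pa = 1.699 MPa
Total = 10.06 + 61.00 + 1.699 = 72.751 MPa
Pore pressure P_p = λ·σ_v = 0.74 × 72.75 MPa = 53.84 MPa
Effective stress σ' = σ_v − P_p = 72.75 − 53.84 = 18.915 MPa = 0.18915 kbar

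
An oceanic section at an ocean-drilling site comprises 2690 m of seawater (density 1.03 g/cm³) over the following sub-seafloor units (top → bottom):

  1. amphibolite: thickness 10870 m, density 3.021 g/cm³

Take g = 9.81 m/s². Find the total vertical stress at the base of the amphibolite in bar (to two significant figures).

3500 bar

seawater: 1030 kg/m³ × 9.81 m/s² × 2690 m = 2.718×10^7 Pa = 271.8 bar
amphibolite: 3021 kg/m³ × 9.81 m/s² × 10870 m = 3.221×10^8 Pa = 3221 bar
Total = 271.8 + 3221 = 3493.2 bar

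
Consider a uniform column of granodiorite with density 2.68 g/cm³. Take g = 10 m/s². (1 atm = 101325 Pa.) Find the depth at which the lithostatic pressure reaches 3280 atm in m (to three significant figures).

12400 m

h = P/(ρg) = 3280 atm / (2680 kg/m³ × 10 m/s²) = 3.323×10^8 Pa / 26800 Pa/m = 12401 m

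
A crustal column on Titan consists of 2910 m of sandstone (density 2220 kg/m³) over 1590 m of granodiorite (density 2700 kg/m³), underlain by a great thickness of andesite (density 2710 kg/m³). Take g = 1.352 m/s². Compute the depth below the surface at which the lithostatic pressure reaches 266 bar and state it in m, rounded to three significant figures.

Pressure at base of upper layers: 2220×1.352×2910 + 2700×1.352×1590 = 1.454×10^7 Pa = 145.4 bar
Remaining pressure to be supplied by andesite: 2.660×10^7 − 1.454×10^7 = 1.206×10^7 Pa
Additional depth in andesite = 1.206×10^7 Pa / (2710 kg/m³ × 1.352 m/s²) = 3292.0 m
Total depth = 4500 m + 3292.0 m = 7792.0 m

7790 m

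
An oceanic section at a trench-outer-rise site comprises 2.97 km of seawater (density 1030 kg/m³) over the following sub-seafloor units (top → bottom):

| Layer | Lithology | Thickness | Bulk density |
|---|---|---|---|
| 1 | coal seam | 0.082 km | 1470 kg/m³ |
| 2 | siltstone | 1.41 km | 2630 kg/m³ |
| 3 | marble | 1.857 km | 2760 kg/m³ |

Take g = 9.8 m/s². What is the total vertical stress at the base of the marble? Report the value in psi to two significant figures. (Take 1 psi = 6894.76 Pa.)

17000 psi

seawater: 1030 kg/m³ × 9.8 m/s² × 2970 m = 2.998×10^7 Pa = 4348 psi
coal seam: 1470 kg/m³ × 9.8 m/s² × 82 m = 1.181×10^6 Pa = 171.3 psi
siltstone: 2630 kg/m³ × 9.8 m/s² × 1410 m = 3.634×10^7 Pa = 5271 psi
marble: 2760 kg/m³ × 9.8 m/s² × 1857 m = 5.023×10^7 Pa = 7285 psi
Total = 4348 + 171.3 + 5271 + 7285 = 17075 psi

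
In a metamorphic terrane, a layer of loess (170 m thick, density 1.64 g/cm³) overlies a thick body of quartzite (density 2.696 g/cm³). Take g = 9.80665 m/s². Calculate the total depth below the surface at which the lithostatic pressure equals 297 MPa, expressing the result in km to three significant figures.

11.3 km

Pressure at base of upper layers: 1640×9.80665×170 = 2.734×10^6 Pa = 2.734 MPa
Remaining pressure to be supplied by quartzite: 2.970×10^8 − 2.734×10^6 = 2.943×10^8 Pa
Additional depth in quartzite = 2.943×10^8 Pa / (2696 kg/m³ × 9.80665 m/s²) = 11130 m
Total depth = 170 m + 11130 m = 11300 m
= 11.300 km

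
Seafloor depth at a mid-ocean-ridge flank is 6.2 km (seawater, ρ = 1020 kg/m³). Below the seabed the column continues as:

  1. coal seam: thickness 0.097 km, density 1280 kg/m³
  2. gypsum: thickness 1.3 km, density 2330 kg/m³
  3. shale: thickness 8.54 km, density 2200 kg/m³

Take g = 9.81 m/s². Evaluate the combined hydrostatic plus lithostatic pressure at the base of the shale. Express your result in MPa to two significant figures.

280 MPa

seawater: 1020 kg/m³ × 9.81 m/s² × 6200 m = 6.204×10^7 Pa = 62.04 MPa
coal seam: 1280 kg/m³ × 9.81 m/s² × 97 m = 1.218×10^6 Pa = 1.218 MPa
gypsum: 2330 kg/m³ × 9.81 m/s² × 1300 m = 2.971×10^7 Pa = 29.71 MPa
shale: 2200 kg/m³ × 9.81 m/s² × 8540 m = 1.843×10^8 Pa = 184.3 MPa
Total = 62.04 + 1.218 + 29.71 + 184.3 = 277.28 MPa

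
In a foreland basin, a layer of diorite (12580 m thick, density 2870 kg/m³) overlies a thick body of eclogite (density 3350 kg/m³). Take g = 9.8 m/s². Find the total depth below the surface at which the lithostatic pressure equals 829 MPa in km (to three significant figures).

Pressure at base of upper layers: 2870×9.8×12580 = 3.538×10^8 Pa = 353.8 MPa
Remaining pressure to be supplied by eclogite: 8.290×10^8 − 3.538×10^8 = 4.752×10^8 Pa
Additional depth in eclogite = 4.752×10^8 Pa / (3350 kg/m³ × 9.8 m/s²) = 14474 m
Total depth = 12580 m + 14474 m = 27054 m
= 27.054 km

27.1 km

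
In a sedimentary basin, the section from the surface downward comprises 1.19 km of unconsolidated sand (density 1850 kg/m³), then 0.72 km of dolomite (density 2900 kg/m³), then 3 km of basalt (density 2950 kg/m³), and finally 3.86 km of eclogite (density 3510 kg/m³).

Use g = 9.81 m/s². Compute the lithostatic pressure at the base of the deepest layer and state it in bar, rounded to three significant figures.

unconsolidated sand: 1850 kg/m³ × 9.81 m/s² × 1190 m = 2.160×10^7 Pa = 216.0 bar
dolomite: 2900 kg/m³ × 9.81 m/s² × 720 m = 2.048×10^7 Pa = 204.8 bar
basalt: 2950 kg/m³ × 9.81 m/s² × 3000 m = 8.682×10^7 Pa = 868.2 bar
eclogite: 3510 kg/m³ × 9.81 m/s² × 3860 m = 1.329×10^8 Pa = 1329 bar
Total = 216.0 + 204.8 + 868.2 + 1329 = 2618.1 bar

2620 bar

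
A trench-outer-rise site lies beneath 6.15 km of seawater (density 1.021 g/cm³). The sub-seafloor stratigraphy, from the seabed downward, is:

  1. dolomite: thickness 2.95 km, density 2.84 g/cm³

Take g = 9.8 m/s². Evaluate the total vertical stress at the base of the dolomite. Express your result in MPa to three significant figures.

seawater: 1021 kg/m³ × 9.8 m/s² × 6150 m = 6.154×10^7 Pa = 61.54 MPa
dolomite: 2840 kg/m³ × 9.8 m/s² × 2950 m = 8.210×10^7 Pa = 82.10 MPa
Total = 61.54 + 82.10 = 143.64 MPa

144 MPa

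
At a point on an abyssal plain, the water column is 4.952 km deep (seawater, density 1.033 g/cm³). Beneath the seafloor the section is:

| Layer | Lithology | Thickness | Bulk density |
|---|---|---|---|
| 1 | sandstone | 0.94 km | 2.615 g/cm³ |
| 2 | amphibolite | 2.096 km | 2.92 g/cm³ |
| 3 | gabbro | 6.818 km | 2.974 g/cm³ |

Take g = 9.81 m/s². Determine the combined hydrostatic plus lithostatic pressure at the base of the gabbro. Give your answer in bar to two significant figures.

3300 bar

seawater: 1033 kg/m³ × 9.81 m/s² × 4952 m = 5.018×10^7 Pa = 501.8 bar
sandstone: 2615 kg/m³ × 9.81 m/s² × 940 m = 2.411×10^7 Pa = 241.1 bar
amphibolite: 2920 kg/m³ × 9.81 m/s² × 2096 m = 6.004×10^7 Pa = 600.4 bar
gabbro: 2974 kg/m³ × 9.81 m/s² × 6818 m = 1.989×10^8 Pa = 1989 bar
Total = 501.8 + 241.1 + 600.4 + 1989 = 3332.5 bar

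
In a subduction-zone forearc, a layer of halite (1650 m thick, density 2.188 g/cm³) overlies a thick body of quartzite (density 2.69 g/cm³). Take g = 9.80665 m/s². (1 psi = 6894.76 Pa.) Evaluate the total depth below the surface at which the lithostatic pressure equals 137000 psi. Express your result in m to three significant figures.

36100 m

Pressure at base of upper layers: 2188×9.80665×1650 = 3.540×10^7 Pa = 5135 psi
Remaining pressure to be supplied by quartzite: 9.446×10^8 − 3.540×10^7 = 9.092×10^8 Pa
Additional depth in quartzite = 9.092×10^8 Pa / (2690 kg/m³ × 9.80665 m/s²) = 34465 m
Total depth = 1650 m + 34465 m = 36115 m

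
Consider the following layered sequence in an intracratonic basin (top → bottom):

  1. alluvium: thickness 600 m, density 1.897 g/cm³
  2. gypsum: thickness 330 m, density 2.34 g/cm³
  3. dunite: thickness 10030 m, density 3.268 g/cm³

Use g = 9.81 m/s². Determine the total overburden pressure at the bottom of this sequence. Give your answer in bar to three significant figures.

alluvium: 1897 kg/m³ × 9.81 m/s² × 600 m = 1.117×10^7 Pa = 111.7 bar
gypsum: 2340 kg/m³ × 9.81 m/s² × 330 m = 7.575×10^6 Pa = 75.75 bar
dunite: 3268 kg/m³ × 9.81 m/s² × 10030 m = 3.216×10^8 Pa = 3216 bar
Total = 111.7 + 75.75 + 3216 = 3402.9 bar

3400 bar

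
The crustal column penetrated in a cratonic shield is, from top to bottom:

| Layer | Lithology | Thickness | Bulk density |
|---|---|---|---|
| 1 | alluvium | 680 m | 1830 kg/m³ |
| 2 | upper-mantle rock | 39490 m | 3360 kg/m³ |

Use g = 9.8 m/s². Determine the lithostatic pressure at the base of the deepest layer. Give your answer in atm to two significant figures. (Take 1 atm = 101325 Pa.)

alluvium: 1830 kg/m³ × 9.8 m/s² × 680 m = 1.220×10^7 Pa = 120.4 atm
upper-mantle rock: 3360 kg/m³ × 9.8 m/s² × 39490 m = 1.300×10^9 Pa = 12833 atm
Total = 120.4 + 12833 = 12954 atm

13000 atm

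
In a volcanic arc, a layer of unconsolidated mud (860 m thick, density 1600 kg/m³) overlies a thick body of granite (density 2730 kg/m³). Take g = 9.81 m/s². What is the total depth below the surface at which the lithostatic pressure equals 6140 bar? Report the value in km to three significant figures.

23.3 km

Pressure at base of upper layers: 1600×9.81×860 = 1.350×10^7 Pa = 135.0 bar
Remaining pressure to be supplied by granite: 6.140×10^8 − 1.350×10^7 = 6.005×10^8 Pa
Additional depth in granite = 6.005×10^8 Pa / (2730 kg/m³ × 9.81 m/s²) = 22422 m
Total depth = 860 m + 22422 m = 23282 m
= 23.282 km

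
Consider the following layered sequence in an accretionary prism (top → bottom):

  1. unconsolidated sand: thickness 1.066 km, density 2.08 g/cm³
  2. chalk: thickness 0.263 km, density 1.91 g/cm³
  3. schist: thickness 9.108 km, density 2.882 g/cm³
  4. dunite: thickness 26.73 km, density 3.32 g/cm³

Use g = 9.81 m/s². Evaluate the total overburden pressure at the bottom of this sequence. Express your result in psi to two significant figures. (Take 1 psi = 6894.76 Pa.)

170000 psi

unconsolidated sand: 2080 kg/m³ × 9.81 m/s² × 1066 m = 2.175×10^7 Pa = 3155 psi
chalk: 1910 kg/m³ × 9.81 m/s² × 263 m = 4.928×10^6 Pa = 714.7 psi
schist: 2882 kg/m³ × 9.81 m/s² × 9108 m = 2.575×10^8 Pa = 37348 psi
dunite: 3320 kg/m³ × 9.81 m/s² × 26730 m = 8.706×10^8 Pa = 1.263×10^5 psi
Total = 3155 + 714.7 + 37348 + 1.263×10^5 = 1.6748×10^5 psi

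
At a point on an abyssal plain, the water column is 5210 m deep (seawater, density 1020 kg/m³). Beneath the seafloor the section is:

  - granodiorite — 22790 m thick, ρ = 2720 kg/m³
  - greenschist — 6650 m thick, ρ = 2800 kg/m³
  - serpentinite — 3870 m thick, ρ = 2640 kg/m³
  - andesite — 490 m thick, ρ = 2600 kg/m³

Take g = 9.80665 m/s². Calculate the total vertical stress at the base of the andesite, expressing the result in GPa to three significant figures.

seawater: 1020 kg/m³ × 9.80665 m/s² × 5210 m = 5.211×10^7 Pa = 0.05211 GPa
granodiorite: 2720 kg/m³ × 9.80665 m/s² × 22790 m = 6.079×10^8 Pa = 0.6079 GPa
greenschist: 2800 kg/m³ × 9.80665 m/s² × 6650 m = 1.826×10^8 Pa = 0.1826 GPa
serpentinite: 2640 kg/m³ × 9.80665 m/s² × 3870 m = 1.002×10^8 Pa = 0.1002 GPa
andesite: 2600 kg/m³ × 9.80665 m/s² × 490 m = 1.249×10^7 Pa = 0.01249 GPa
Total = 0.05211 + 0.6079 + 0.1826 + 0.1002 + 0.01249 = 0.95530 GPa

0.955 GPa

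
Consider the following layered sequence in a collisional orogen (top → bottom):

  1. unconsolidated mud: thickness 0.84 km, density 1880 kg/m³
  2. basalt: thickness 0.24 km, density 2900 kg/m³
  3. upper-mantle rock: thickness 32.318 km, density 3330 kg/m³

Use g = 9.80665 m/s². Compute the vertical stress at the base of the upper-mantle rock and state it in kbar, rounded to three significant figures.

unconsolidated mud: 1880 kg/m³ × 9.80665 m/s² × 840 m = 1.549×10^7 Pa = 0.1549 kbar
basalt: 2900 kg/m³ × 9.80665 m/s² × 240 m = 6.825×10^6 Pa = 0.06825 kbar
upper-mantle rock: 3330 kg/m³ × 9.80665 m/s² × 32318 m = 1.055×10^9 Pa = 10.55 kbar
Total = 0.1549 + 0.06825 + 10.55 = 10.777 kbar

10.8 kbar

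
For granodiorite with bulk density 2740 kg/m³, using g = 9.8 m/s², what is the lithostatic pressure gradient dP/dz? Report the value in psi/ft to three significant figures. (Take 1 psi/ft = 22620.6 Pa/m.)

1.19 psi/ft

dP/dz = ρg = 2740 kg/m³ × 9.8 m/s² = 26852 Pa/m
= 26852 Pa/m × (1 psi/ft / 22621 Pa/m) = 1.1871 psi/ft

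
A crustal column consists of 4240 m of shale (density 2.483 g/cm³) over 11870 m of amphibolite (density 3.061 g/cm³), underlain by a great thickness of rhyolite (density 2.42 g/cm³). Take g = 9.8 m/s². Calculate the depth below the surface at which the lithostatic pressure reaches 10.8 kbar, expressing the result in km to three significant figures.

42.3 km

Pressure at base of upper layers: 2483×9.8×4240 + 3061×9.8×11870 = 4.592×10^8 Pa = 4.592 kbar
Remaining pressure to be supplied by rhyolite: 1.080×10^9 − 4.592×10^8 = 6.208×10^8 Pa
Additional depth in rhyolite = 6.208×10^8 Pa / (2420 kg/m³ × 9.8 m/s²) = 26174 m
Total depth = 16110 m + 26174 m = 42284 m
= 42.284 km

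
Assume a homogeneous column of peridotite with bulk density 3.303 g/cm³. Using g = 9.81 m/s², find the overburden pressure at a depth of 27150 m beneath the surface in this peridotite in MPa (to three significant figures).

880 MPa

peridotite: 3303 kg/m³ × 9.81 m/s² × 27150 m = 8.797×10^8 Pa = 879.7 MPa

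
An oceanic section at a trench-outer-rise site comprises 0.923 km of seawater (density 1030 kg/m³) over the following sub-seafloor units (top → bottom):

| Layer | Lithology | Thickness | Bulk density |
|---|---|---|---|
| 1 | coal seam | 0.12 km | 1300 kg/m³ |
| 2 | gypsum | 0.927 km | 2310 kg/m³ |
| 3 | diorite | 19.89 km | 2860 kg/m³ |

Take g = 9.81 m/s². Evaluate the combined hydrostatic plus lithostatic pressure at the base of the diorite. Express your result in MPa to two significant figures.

590 MPa

seawater: 1030 kg/m³ × 9.81 m/s² × 923 m = 9.326×10^6 Pa = 9.326 MPa
coal seam: 1300 kg/m³ × 9.81 m/s² × 120 m = 1.530×10^6 Pa = 1.530 MPa
gypsum: 2310 kg/m³ × 9.81 m/s² × 927 m = 2.101×10^7 Pa = 21.01 MPa
diorite: 2860 kg/m³ × 9.81 m/s² × 19890 m = 5.580×10^8 Pa = 558.0 MPa
Total = 9.326 + 1.530 + 21.01 + 558.0 = 589.91 MPa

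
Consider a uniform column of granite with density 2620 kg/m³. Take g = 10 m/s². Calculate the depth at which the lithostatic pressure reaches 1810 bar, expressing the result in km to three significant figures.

6.91 km

h = P/(ρg) = 1810 bar / (2620 kg/m³ × 10 m/s²) = 1.810×10^8 Pa / 26200 Pa/m = 6908.4 m
= 6.9084 km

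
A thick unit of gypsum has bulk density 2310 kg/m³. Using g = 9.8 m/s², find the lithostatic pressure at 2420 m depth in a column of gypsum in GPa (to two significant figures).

0.055 GPa

gypsum: 2310 kg/m³ × 9.8 m/s² × 2420 m = 5.478×10^7 Pa = 0.05478 GPa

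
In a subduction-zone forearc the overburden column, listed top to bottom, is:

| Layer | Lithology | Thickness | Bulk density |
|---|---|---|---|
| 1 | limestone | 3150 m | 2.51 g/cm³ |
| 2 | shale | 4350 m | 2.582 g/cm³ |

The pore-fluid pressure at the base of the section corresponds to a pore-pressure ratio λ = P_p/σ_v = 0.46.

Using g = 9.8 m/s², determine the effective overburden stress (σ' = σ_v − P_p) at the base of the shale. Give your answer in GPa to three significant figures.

0.101 GPa

Overburden (lithostatic) stress σ_v:
limestone: 2510 kg/m³ × 9.8 m/s² × 3150 m = 7.748×10^7 Pa = 77.48 MPa
shale: 2582 kg/m³ × 9.8 m/s² × 4350 m = 1.101×10^8 Pa = 110.1 MPa
Total = 77.48 + 110.1 = 187.55 MPa
Pore pressure P_p = λ·σ_v = 0.46 × 187.6 MPa = 86.28 MPa
Effective stress σ' = σ_v − P_p = 187.6 − 86.28 = 101.28 MPa = 0.10128 GPa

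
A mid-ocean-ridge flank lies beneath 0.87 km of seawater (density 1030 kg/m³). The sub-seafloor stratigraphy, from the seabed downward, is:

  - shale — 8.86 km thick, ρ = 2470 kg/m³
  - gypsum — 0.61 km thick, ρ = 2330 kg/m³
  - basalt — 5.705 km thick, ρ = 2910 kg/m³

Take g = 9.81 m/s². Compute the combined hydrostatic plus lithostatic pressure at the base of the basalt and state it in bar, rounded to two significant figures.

seawater: 1030 kg/m³ × 9.81 m/s² × 870 m = 8.791×10^6 Pa = 87.91 bar
shale: 2470 kg/m³ × 9.81 m/s² × 8860 m = 2.147×10^8 Pa = 2147 bar
gypsum: 2330 kg/m³ × 9.81 m/s² × 610 m = 1.394×10^7 Pa = 139.4 bar
basalt: 2910 kg/m³ × 9.81 m/s² × 5705 m = 1.629×10^8 Pa = 1629 bar
Total = 87.91 + 2147 + 139.4 + 1629 = 4002.8 bar

4000 bar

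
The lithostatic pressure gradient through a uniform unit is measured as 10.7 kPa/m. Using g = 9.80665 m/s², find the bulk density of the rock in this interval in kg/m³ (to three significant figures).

1090 kg/m³

ρ = (dP/dz)/g = 10.7 kPa/m / 9.80665 m/s² = 10700 Pa/m / 9.80665 m/s² = 1091.1 kg/m³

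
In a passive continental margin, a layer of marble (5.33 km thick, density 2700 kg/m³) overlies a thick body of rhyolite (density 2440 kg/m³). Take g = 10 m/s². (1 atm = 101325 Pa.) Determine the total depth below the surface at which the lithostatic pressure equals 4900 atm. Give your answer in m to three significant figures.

Pressure at base of upper layers: 2700×10×5330 = 1.439×10^8 Pa = 1420 atm
Remaining pressure to be supplied by rhyolite: 4.965×10^8 − 1.439×10^8 = 3.526×10^8 Pa
Additional depth in rhyolite = 3.526×10^8 Pa / (2440 kg/m³ × 10 m/s²) = 14450 m
Total depth = 5330 m + 14450 m = 19780 m

19800 m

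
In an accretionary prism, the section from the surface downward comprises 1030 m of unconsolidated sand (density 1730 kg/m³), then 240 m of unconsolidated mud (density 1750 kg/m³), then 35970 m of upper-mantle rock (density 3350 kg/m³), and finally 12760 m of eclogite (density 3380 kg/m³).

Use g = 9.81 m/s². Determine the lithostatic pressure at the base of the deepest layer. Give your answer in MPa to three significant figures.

1630 MPa

unconsolidated sand: 1730 kg/m³ × 9.81 m/s² × 1030 m = 1.748×10^7 Pa = 17.48 MPa
unconsolidated mud: 1750 kg/m³ × 9.81 m/s² × 240 m = 4.120×10^6 Pa = 4.120 MPa
upper-mantle rock: 3350 kg/m³ × 9.81 m/s² × 35970 m = 1.182×10^9 Pa = 1182 MPa
eclogite: 3380 kg/m³ × 9.81 m/s² × 12760 m = 4.231×10^8 Pa = 423.1 MPa
Total = 17.48 + 4.120 + 1182 + 423.1 = 1626.8 MPa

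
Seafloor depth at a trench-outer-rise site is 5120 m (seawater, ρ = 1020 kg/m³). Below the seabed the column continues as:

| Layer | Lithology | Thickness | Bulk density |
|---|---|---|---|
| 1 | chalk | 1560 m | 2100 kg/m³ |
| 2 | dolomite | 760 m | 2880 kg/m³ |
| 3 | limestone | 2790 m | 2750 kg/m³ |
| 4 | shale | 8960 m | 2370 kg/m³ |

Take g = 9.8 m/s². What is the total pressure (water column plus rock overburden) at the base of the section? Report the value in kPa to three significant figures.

388000 kPa

seawater: 1020 kg/m³ × 9.8 m/s² × 5120 m = 5.118×10^7 Pa = 51180 kPa
chalk: 2100 kg/m³ × 9.8 m/s² × 1560 m = 3.210×10^7 Pa = 32105 kPa
dolomite: 2880 kg/m³ × 9.8 m/s² × 760 m = 2.145×10^7 Pa = 21450 kPa
limestone: 2750 kg/m³ × 9.8 m/s² × 2790 m = 7.519×10^7 Pa = 75191 kPa
shale: 2370 kg/m³ × 9.8 m/s² × 8960 m = 2.081×10^8 Pa = 2.081×10^5 kPa
Total = 51180 + 32105 + 21450 + 75191 + 2.081×10^5 = 3.8803×10^5 kPa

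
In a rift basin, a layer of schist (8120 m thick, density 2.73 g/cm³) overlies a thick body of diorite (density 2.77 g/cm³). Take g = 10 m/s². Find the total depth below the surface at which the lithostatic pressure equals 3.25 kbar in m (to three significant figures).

11900 m

Pressure at base of upper layers: 2730×10×8120 = 2.217×10^8 Pa = 2.217 kbar
Remaining pressure to be supplied by diorite: 3.250×10^8 − 2.217×10^8 = 1.033×10^8 Pa
Additional depth in diorite = 1.033×10^8 Pa / (2770 kg/m³ × 10 m/s²) = 3730.1 m
Total depth = 8120 m + 3730.1 m = 11850 m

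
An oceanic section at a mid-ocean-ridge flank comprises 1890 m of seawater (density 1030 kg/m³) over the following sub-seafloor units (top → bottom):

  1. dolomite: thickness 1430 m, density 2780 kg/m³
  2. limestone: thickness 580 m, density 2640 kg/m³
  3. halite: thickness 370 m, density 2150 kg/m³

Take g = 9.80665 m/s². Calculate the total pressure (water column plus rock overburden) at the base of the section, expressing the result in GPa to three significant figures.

seawater: 1030 kg/m³ × 9.80665 m/s² × 1890 m = 1.909×10^7 Pa = 0.01909 GPa
dolomite: 2780 kg/m³ × 9.80665 m/s² × 1430 m = 3.899×10^7 Pa = 0.03899 GPa
limestone: 2640 kg/m³ × 9.80665 m/s² × 580 m = 1.502×10^7 Pa = 0.01502 GPa
halite: 2150 kg/m³ × 9.80665 m/s² × 370 m = 7.801×10^6 Pa = 7.801×10^-3 GPa
Total = 0.01909 + 0.03899 + 0.01502 + 7.801×10^-3 = 0.080893 GPa

0.0809 GPa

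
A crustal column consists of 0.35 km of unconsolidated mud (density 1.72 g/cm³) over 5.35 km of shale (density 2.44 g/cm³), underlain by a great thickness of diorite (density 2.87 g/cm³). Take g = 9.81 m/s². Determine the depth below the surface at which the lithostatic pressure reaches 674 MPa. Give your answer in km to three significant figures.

Pressure at base of upper layers: 1720×9.81×350 + 2440×9.81×5350 = 1.340×10^8 Pa = 134.0 MPa
Remaining pressure to be supplied by diorite: 6.740×10^8 − 1.340×10^8 = 5.400×10^8 Pa
Additional depth in diorite = 5.400×10^8 Pa / (2870 kg/m³ × 9.81 m/s²) = 19181 m
Total depth = 5700 m + 19181 m = 24881 m
= 24.881 km

24.9 km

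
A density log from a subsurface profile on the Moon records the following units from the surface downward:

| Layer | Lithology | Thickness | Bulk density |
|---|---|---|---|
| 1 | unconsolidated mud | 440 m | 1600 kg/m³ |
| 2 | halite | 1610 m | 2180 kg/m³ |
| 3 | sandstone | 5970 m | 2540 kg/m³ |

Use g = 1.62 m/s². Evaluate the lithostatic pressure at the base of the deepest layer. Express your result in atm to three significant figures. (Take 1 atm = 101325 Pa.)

310 atm

unconsolidated mud: 1600 kg/m³ × 1.62 m/s² × 440 m = 1.140×10^6 Pa = 11.26 atm
halite: 2180 kg/m³ × 1.62 m/s² × 1610 m = 5.686×10^6 Pa = 56.12 atm
sandstone: 2540 kg/m³ × 1.62 m/s² × 5970 m = 2.457×10^7 Pa = 242.4 atm
Total = 11.26 + 56.12 + 242.4 = 309.81 atm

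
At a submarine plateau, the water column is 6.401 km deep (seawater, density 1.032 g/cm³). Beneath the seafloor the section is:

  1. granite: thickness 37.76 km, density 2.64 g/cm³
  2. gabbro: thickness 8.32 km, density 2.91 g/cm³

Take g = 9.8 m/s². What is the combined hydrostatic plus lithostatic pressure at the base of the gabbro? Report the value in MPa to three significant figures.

seawater: 1032 kg/m³ × 9.8 m/s² × 6401 m = 6.474×10^7 Pa = 64.74 MPa
granite: 2640 kg/m³ × 9.8 m/s² × 37760 m = 9.769×10^8 Pa = 976.9 MPa
gabbro: 2910 kg/m³ × 9.8 m/s² × 8320 m = 2.373×10^8 Pa = 237.3 MPa
Total = 64.74 + 976.9 + 237.3 = 1278.9 MPa

1280 MPa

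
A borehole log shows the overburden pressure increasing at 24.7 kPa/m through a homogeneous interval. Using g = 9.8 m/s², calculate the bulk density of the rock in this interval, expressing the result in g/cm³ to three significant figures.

ρ = (dP/dz)/g = 24.7 kPa/m / 9.8 m/s² = 24700 Pa/m / 9.8 m/s² = 2520.4 kg/m³
= 2.520 g/cm³

2.52 g/cm³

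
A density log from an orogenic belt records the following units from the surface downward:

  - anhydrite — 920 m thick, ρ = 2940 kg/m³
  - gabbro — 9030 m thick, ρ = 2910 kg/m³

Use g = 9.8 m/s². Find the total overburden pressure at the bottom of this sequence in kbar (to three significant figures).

anhydrite: 2940 kg/m³ × 9.8 m/s² × 920 m = 2.651×10^7 Pa = 0.2651 kbar
gabbro: 2910 kg/m³ × 9.8 m/s² × 9030 m = 2.575×10^8 Pa = 2.575 kbar
Total = 0.2651 + 2.575 = 2.8402 kbar

2.84 kbar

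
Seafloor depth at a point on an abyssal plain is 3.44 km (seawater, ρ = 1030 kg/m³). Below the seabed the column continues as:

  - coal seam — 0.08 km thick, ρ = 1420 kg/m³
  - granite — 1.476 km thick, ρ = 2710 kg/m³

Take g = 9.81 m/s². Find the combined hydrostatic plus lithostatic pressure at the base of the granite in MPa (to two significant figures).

seawater: 1030 kg/m³ × 9.81 m/s² × 3440 m = 3.476×10^7 Pa = 34.76 MPa
coal seam: 1420 kg/m³ × 9.81 m/s² × 80 m = 1.114×10^6 Pa = 1.114 MPa
granite: 2710 kg/m³ × 9.81 m/s² × 1476 m = 3.924×10^7 Pa = 39.24 MPa
Total = 34.76 + 1.114 + 39.24 = 75.113 MPa

75 MPa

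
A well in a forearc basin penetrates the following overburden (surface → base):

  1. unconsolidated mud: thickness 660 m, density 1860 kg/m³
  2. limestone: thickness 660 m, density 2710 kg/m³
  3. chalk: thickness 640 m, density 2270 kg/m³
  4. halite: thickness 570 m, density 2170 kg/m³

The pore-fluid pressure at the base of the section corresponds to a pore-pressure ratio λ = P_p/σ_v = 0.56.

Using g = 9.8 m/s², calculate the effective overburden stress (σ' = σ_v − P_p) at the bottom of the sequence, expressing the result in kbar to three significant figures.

Overburden (lithostatic) stress σ_v:
unconsolidated mud: 1860 kg/m³ × 9.8 m/s² × 660 m = 1.203×10^7 Pa = 12.03 MPa
limestone: 2710 kg/m³ × 9.8 m/s² × 660 m = 1.753×10^7 Pa = 17.53 MPa
chalk: 2270 kg/m³ × 9.8 m/s² × 640 m = 1.424×10^7 Pa = 14.24 MPa
halite: 2170 kg/m³ × 9.8 m/s² × 570 m = 1.212×10^7 Pa = 12.12 MPa
Total = 12.03 + 17.53 + 14.24 + 12.12 = 55.918 MPa
Pore pressure P_p = λ·σ_v = 0.56 × 55.92 MPa = 31.31 MPa
Effective stress σ' = σ_v − P_p = 55.92 − 31.31 = 24.604 MPa = 0.24604 kbar

0.246 kbar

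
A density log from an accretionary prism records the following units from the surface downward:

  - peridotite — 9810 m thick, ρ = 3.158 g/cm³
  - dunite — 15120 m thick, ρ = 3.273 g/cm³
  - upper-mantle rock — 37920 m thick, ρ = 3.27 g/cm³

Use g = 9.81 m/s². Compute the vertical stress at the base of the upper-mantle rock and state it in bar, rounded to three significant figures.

peridotite: 3158 kg/m³ × 9.81 m/s² × 9810 m = 3.039×10^8 Pa = 3039 bar
dunite: 3273 kg/m³ × 9.81 m/s² × 15120 m = 4.855×10^8 Pa = 4855 bar
upper-mantle rock: 3270 kg/m³ × 9.81 m/s² × 37920 m = 1.216×10^9 Pa = 12164 bar
Total = 3039 + 4855 + 12164 = 20058 bar

20100 bar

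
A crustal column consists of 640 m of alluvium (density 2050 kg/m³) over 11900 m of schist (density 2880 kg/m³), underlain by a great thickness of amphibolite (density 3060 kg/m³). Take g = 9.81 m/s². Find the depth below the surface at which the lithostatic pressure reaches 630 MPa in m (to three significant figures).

Pressure at base of upper layers: 2050×9.81×640 + 2880×9.81×11900 = 3.491×10^8 Pa = 349.1 MPa
Remaining pressure to be supplied by amphibolite: 6.300×10^8 − 3.491×10^8 = 2.809×10^8 Pa
Additional depth in amphibolite = 2.809×10^8 Pa / (3060 kg/m³ × 9.81 m/s²) = 9358.2 m
Total depth = 12540 m + 9358.2 m = 21898 m

21900 m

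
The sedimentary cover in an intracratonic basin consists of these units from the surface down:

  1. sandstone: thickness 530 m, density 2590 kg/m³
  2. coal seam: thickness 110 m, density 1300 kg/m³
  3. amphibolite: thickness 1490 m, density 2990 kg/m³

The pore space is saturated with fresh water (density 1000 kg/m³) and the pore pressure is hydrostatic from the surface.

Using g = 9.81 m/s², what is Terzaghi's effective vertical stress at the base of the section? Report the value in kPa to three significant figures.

37700 kPa

Overburden (lithostatic) stress σ_v:
sandstone: 2590 kg/m³ × 9.81 m/s² × 530 m = 1.347×10^7 Pa = 13.47 MPa
coal seam: 1300 kg/m³ × 9.81 m/s² × 110 m = 1.403×10^6 Pa = 1.403 MPa
amphibolite: 2990 kg/m³ × 9.81 m/s² × 1490 m = 4.370×10^7 Pa = 43.70 MPa
Total = 13.47 + 1.403 + 43.70 = 58.574 MPa
Pore pressure P_p = 1000 kg/m³ × 9.81 m/s² × 2130 m = 2.090×10^7 Pa = 20.90 MPa
Effective stress σ' = σ_v − P_p = 58.57 − 20.90 = 37.678 MPa = 37678 kPa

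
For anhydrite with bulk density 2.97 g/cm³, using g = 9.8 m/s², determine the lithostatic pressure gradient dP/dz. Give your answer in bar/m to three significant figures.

0.291 bar/m

dP/dz = ρg = 2970 kg/m³ × 9.8 m/s² = 29106 Pa/m
= 29106 Pa/m × (1 bar/m / 1.0000×10^5 Pa/m) = 0.29106 bar/m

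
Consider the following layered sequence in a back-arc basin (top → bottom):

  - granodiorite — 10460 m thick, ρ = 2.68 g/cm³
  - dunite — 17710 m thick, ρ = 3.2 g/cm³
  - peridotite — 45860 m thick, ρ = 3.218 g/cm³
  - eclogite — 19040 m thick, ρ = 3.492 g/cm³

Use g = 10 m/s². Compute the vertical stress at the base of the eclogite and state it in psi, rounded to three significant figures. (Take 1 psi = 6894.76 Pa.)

433000 psi

granodiorite: 2680 kg/m³ × 10 m/s² × 10460 m = 2.803×10^8 Pa = 40658 psi
dunite: 3200 kg/m³ × 10 m/s² × 17710 m = 5.667×10^8 Pa = 82196 psi
peridotite: 3218 kg/m³ × 10 m/s² × 45860 m = 1.476×10^9 Pa = 2.140×10^5 psi
eclogite: 3492 kg/m³ × 10 m/s² × 19040 m = 6.649×10^8 Pa = 96432 psi
Total = 40658 + 82196 + 2.140×10^5 + 96432 = 4.3333×10^5 psi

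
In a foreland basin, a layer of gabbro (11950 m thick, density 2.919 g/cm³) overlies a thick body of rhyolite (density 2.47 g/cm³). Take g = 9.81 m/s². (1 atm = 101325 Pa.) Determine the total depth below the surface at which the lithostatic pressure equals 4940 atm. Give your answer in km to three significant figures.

Pressure at base of upper layers: 2919×9.81×11950 = 3.422×10^8 Pa = 3377 atm
Remaining pressure to be supplied by rhyolite: 5.005×10^8 − 3.422×10^8 = 1.584×10^8 Pa
Additional depth in rhyolite = 1.584×10^8 Pa / (2470 kg/m³ × 9.81 m/s²) = 6535.2 m
Total depth = 11950 m + 6535.2 m = 18485 m
= 18.485 km

18.5 km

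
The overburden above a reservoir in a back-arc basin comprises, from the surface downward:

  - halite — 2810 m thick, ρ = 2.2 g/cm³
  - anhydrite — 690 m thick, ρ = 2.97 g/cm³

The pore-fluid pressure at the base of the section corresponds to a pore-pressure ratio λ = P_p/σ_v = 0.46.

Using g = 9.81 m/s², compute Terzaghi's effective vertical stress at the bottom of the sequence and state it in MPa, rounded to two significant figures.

Overburden (lithostatic) stress σ_v:
halite: 2200 kg/m³ × 9.81 m/s² × 2810 m = 6.065×10^7 Pa = 60.65 MPa
anhydrite: 2970 kg/m³ × 9.81 m/s² × 690 m = 2.010×10^7 Pa = 20.10 MPa
Total = 60.65 + 20.10 = 80.749 MPa
Pore pressure P_p = λ·σ_v = 0.46 × 80.75 MPa = 37.14 MPa
Effective stress σ' = σ_v − P_p = 80.75 − 37.14 = 43.604 MPa

44 MPa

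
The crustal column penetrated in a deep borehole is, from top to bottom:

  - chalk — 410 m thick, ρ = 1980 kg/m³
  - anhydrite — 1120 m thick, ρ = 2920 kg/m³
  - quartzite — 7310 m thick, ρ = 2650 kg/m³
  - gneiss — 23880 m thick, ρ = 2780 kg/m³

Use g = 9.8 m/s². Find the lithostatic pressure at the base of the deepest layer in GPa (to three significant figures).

chalk: 1980 kg/m³ × 9.8 m/s² × 410 m = 7.956×10^6 Pa = 7.956×10^-3 GPa
anhydrite: 2920 kg/m³ × 9.8 m/s² × 1120 m = 3.205×10^7 Pa = 0.03205 GPa
quartzite: 2650 kg/m³ × 9.8 m/s² × 7310 m = 1.898×10^8 Pa = 0.1898 GPa
gneiss: 2780 kg/m³ × 9.8 m/s² × 23880 m = 6.506×10^8 Pa = 0.6506 GPa
Total = 7.956×10^-3 + 0.03205 + 0.1898 + 0.6506 = 0.88043 GPa

0.880 GPa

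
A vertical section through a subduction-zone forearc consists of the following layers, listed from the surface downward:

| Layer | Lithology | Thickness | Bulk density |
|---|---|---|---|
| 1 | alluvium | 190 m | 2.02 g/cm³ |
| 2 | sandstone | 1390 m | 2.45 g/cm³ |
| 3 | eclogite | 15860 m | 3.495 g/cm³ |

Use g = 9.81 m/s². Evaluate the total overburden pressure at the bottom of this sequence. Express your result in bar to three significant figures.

alluvium: 2020 kg/m³ × 9.81 m/s² × 190 m = 3.765×10^6 Pa = 37.65 bar
sandstone: 2450 kg/m³ × 9.81 m/s² × 1390 m = 3.341×10^7 Pa = 334.1 bar
eclogite: 3495 kg/m³ × 9.81 m/s² × 15860 m = 5.438×10^8 Pa = 5438 bar
Total = 37.65 + 334.1 + 5438 = 5809.5 bar

5810 bar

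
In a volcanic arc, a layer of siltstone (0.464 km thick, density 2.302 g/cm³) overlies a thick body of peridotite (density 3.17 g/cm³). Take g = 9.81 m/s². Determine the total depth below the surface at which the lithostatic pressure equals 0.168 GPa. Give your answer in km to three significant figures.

Pressure at base of upper layers: 2302×9.81×464 = 1.048×10^7 Pa = 0.01048 GPa
Remaining pressure to be supplied by peridotite: 1.680×10^8 − 1.048×10^7 = 1.575×10^8 Pa
Additional depth in peridotite = 1.575×10^8 Pa / (3170 kg/m³ × 9.81 m/s²) = 5065.4 m
Total depth = 464 m + 5065.4 m = 5529.4 m
= 5.5294 km

5.53 km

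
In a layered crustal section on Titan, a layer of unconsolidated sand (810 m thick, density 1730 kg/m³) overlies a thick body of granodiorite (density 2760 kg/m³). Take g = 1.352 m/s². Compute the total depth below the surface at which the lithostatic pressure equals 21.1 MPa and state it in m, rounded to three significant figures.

Pressure at base of upper layers: 1730×1.352×810 = 1.895×10^6 Pa = 1.895 MPa
Remaining pressure to be supplied by granodiorite: 2.110×10^7 − 1.895×10^6 = 1.921×10^7 Pa
Additional depth in granodiorite = 1.921×10^7 Pa / (2760 kg/m³ × 1.352 m/s²) = 5146.8 m
Total depth = 810 m + 5146.8 m = 5956.8 m

5960 m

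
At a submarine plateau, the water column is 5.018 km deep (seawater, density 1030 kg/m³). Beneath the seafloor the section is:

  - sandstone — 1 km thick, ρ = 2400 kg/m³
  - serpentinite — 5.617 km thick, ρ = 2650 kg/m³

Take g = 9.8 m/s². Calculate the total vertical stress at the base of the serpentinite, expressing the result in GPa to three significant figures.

0.220 GPa

seawater: 1030 kg/m³ × 9.8 m/s² × 5018 m = 5.065×10^7 Pa = 0.05065 GPa
sandstone: 2400 kg/m³ × 9.8 m/s² × 1000 m = 2.352×10^7 Pa = 0.02352 GPa
serpentinite: 2650 kg/m³ × 9.8 m/s² × 5617 m = 1.459×10^8 Pa = 0.1459 GPa
Total = 0.05065 + 0.02352 + 0.1459 = 0.22005 GPa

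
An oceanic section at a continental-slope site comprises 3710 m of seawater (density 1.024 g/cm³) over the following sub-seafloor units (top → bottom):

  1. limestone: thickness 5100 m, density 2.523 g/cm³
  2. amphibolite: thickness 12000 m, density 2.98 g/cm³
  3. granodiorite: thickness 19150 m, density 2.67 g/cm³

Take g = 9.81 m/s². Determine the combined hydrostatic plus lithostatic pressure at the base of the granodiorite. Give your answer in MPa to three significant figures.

1020 MPa

seawater: 1024 kg/m³ × 9.81 m/s² × 3710 m = 3.727×10^7 Pa = 37.27 MPa
limestone: 2523 kg/m³ × 9.81 m/s² × 5100 m = 1.262×10^8 Pa = 126.2 MPa
amphibolite: 2980 kg/m³ × 9.81 m/s² × 12000 m = 3.508×10^8 Pa = 350.8 MPa
granodiorite: 2670 kg/m³ × 9.81 m/s² × 19150 m = 5.016×10^8 Pa = 501.6 MPa
Total = 37.27 + 126.2 + 350.8 + 501.6 = 1015.9 MPa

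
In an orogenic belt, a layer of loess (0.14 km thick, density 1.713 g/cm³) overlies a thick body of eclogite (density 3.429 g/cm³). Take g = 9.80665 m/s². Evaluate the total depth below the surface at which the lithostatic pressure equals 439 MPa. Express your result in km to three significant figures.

Pressure at base of upper layers: 1713×9.80665×140 = 2.352×10^6 Pa = 2.352 MPa
Remaining pressure to be supplied by eclogite: 4.390×10^8 − 2.352×10^6 = 4.366×10^8 Pa
Additional depth in eclogite = 4.366×10^8 Pa / (3429 kg/m³ × 9.80665 m/s²) = 12985 m
Total depth = 140 m + 12985 m = 13125 m
= 13.125 km

13.1 km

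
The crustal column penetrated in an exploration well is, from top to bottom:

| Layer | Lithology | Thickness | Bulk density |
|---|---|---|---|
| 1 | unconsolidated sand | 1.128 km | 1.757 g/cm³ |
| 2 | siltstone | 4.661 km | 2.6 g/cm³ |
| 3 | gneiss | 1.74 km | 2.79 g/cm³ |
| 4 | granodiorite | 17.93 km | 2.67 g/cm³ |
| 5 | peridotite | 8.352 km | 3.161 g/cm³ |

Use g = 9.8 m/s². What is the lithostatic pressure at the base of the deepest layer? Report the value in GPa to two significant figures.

unconsolidated sand: 1757 kg/m³ × 9.8 m/s² × 1128 m = 1.942×10^7 Pa = 0.01942 GPa
siltstone: 2600 kg/m³ × 9.8 m/s² × 4661 m = 1.188×10^8 Pa = 0.1188 GPa
gneiss: 2790 kg/m³ × 9.8 m/s² × 1740 m = 4.758×10^7 Pa = 0.04758 GPa
granodiorite: 2670 kg/m³ × 9.8 m/s² × 17930 m = 4.692×10^8 Pa = 0.4692 GPa
peridotite: 3161 kg/m³ × 9.8 m/s² × 8352 m = 2.587×10^8 Pa = 0.2587 GPa
Total = 0.01942 + 0.1188 + 0.04758 + 0.4692 + 0.2587 = 0.91364 GPa

0.91 GPa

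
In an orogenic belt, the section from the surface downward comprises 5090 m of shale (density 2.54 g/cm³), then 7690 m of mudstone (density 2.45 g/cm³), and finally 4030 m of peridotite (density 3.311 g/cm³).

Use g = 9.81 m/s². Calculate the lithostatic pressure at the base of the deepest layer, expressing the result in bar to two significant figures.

4400 bar

shale: 2540 kg/m³ × 9.81 m/s² × 5090 m = 1.268×10^8 Pa = 1268 bar
mudstone: 2450 kg/m³ × 9.81 m/s² × 7690 m = 1.848×10^8 Pa = 1848 bar
peridotite: 3311 kg/m³ × 9.81 m/s² × 4030 m = 1.309×10^8 Pa = 1309 bar
Total = 1268 + 1848 + 1309 = 4425.5 bar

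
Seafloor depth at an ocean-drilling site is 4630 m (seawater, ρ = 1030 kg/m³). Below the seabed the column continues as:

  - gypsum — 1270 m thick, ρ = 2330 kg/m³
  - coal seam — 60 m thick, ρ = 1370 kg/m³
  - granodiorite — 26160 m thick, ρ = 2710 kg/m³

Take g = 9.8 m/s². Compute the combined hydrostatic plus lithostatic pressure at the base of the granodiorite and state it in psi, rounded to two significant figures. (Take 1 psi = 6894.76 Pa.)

seawater: 1030 kg/m³ × 9.8 m/s² × 4630 m = 4.674×10^7 Pa = 6778 psi
gypsum: 2330 kg/m³ × 9.8 m/s² × 1270 m = 2.900×10^7 Pa = 4206 psi
coal seam: 1370 kg/m³ × 9.8 m/s² × 60 m = 8.056×10^5 Pa = 116.8 psi
granodiorite: 2710 kg/m³ × 9.8 m/s² × 26160 m = 6.948×10^8 Pa = 1.008×10^5 psi
Total = 6778 + 4206 + 116.8 + 1.008×10^5 = 1.1187×10^5 psi

110000 psi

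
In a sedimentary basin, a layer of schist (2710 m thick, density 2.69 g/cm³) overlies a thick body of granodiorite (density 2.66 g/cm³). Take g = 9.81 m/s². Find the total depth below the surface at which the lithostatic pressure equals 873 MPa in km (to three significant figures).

Pressure at base of upper layers: 2690×9.81×2710 = 7.151×10^7 Pa = 71.51 MPa
Remaining pressure to be supplied by granodiorite: 8.730×10^8 − 7.151×10^7 = 8.015×10^8 Pa
Additional depth in granodiorite = 8.015×10^8 Pa / (2660 kg/m³ × 9.81 m/s²) = 30715 m
Total depth = 2710 m + 30715 m = 33425 m
= 33.425 km

33.4 km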